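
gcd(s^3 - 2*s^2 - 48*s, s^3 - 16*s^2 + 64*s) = s^2 - 8*s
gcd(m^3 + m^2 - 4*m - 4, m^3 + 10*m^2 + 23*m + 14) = m^2 + 3*m + 2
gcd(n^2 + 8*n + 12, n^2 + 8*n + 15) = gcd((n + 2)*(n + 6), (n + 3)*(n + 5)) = 1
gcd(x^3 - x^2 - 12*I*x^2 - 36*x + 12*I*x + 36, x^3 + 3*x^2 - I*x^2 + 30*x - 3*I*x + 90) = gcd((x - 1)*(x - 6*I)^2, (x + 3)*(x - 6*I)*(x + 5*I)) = x - 6*I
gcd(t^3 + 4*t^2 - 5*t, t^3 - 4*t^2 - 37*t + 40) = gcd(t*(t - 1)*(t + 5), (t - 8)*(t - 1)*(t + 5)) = t^2 + 4*t - 5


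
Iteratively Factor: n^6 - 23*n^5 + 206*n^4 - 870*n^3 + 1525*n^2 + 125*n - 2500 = (n - 5)*(n^5 - 18*n^4 + 116*n^3 - 290*n^2 + 75*n + 500) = (n - 5)*(n + 1)*(n^4 - 19*n^3 + 135*n^2 - 425*n + 500) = (n - 5)^2*(n + 1)*(n^3 - 14*n^2 + 65*n - 100) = (n - 5)^3*(n + 1)*(n^2 - 9*n + 20) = (n - 5)^3*(n - 4)*(n + 1)*(n - 5)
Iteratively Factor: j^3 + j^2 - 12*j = (j + 4)*(j^2 - 3*j) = (j - 3)*(j + 4)*(j)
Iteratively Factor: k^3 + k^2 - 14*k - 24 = (k + 3)*(k^2 - 2*k - 8) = (k - 4)*(k + 3)*(k + 2)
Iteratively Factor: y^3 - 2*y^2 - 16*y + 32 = (y - 2)*(y^2 - 16) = (y - 4)*(y - 2)*(y + 4)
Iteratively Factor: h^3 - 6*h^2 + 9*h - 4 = (h - 1)*(h^2 - 5*h + 4) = (h - 4)*(h - 1)*(h - 1)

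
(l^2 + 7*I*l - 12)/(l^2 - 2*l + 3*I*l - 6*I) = (l + 4*I)/(l - 2)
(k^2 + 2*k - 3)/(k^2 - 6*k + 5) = (k + 3)/(k - 5)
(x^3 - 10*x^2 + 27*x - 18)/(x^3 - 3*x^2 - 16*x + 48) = (x^2 - 7*x + 6)/(x^2 - 16)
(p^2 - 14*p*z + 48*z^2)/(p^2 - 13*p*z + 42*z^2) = (-p + 8*z)/(-p + 7*z)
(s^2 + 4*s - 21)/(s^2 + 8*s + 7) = (s - 3)/(s + 1)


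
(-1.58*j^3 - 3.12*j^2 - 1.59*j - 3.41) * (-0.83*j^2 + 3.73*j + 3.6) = 1.3114*j^5 - 3.3038*j^4 - 16.0059*j^3 - 14.3324*j^2 - 18.4433*j - 12.276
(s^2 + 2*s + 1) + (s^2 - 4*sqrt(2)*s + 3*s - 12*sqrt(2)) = 2*s^2 - 4*sqrt(2)*s + 5*s - 12*sqrt(2) + 1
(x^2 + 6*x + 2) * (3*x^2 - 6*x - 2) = 3*x^4 + 12*x^3 - 32*x^2 - 24*x - 4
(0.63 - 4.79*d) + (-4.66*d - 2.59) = -9.45*d - 1.96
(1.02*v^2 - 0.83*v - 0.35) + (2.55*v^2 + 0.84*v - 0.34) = 3.57*v^2 + 0.01*v - 0.69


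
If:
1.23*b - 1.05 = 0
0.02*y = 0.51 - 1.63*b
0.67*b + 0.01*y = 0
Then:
No Solution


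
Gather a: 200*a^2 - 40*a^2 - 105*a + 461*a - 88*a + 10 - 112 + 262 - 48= 160*a^2 + 268*a + 112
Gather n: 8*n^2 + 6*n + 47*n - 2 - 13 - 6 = 8*n^2 + 53*n - 21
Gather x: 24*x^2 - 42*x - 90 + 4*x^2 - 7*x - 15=28*x^2 - 49*x - 105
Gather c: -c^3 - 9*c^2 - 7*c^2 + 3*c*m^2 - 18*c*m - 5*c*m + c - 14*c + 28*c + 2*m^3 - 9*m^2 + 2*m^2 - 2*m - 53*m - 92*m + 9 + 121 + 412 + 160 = -c^3 - 16*c^2 + c*(3*m^2 - 23*m + 15) + 2*m^3 - 7*m^2 - 147*m + 702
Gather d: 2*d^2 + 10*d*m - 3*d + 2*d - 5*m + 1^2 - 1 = 2*d^2 + d*(10*m - 1) - 5*m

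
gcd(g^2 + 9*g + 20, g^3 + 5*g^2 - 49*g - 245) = g + 5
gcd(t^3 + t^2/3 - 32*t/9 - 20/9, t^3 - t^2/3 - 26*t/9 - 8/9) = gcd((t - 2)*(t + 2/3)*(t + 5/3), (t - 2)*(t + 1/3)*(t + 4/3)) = t - 2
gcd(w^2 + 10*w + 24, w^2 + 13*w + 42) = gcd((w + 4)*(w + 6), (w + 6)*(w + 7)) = w + 6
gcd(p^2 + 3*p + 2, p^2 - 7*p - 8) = p + 1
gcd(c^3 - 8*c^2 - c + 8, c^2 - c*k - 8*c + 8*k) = c - 8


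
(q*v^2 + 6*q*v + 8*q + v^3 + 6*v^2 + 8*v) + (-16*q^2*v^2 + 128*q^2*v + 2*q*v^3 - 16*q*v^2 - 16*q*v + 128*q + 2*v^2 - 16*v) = -16*q^2*v^2 + 128*q^2*v + 2*q*v^3 - 15*q*v^2 - 10*q*v + 136*q + v^3 + 8*v^2 - 8*v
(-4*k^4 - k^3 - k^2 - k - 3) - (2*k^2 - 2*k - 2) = -4*k^4 - k^3 - 3*k^2 + k - 1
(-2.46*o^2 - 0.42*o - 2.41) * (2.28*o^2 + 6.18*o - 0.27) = -5.6088*o^4 - 16.1604*o^3 - 7.4262*o^2 - 14.7804*o + 0.6507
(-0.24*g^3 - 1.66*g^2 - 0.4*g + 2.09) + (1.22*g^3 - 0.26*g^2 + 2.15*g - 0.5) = 0.98*g^3 - 1.92*g^2 + 1.75*g + 1.59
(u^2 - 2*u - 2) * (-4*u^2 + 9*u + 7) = -4*u^4 + 17*u^3 - 3*u^2 - 32*u - 14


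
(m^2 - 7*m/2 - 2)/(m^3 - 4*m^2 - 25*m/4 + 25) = 2*(2*m + 1)/(4*m^2 - 25)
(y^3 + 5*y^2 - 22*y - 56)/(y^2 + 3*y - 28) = y + 2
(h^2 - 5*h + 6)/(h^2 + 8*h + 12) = (h^2 - 5*h + 6)/(h^2 + 8*h + 12)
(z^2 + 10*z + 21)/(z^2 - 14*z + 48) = (z^2 + 10*z + 21)/(z^2 - 14*z + 48)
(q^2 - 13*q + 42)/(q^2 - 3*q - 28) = (q - 6)/(q + 4)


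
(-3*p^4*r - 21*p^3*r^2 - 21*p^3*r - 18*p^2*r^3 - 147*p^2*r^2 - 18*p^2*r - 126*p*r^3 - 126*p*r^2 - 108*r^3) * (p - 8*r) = -3*p^5*r + 3*p^4*r^2 - 21*p^4*r + 150*p^3*r^3 + 21*p^3*r^2 - 18*p^3*r + 144*p^2*r^4 + 1050*p^2*r^3 + 18*p^2*r^2 + 1008*p*r^4 + 900*p*r^3 + 864*r^4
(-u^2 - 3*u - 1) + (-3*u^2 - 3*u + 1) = -4*u^2 - 6*u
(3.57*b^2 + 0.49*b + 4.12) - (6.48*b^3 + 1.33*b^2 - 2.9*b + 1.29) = -6.48*b^3 + 2.24*b^2 + 3.39*b + 2.83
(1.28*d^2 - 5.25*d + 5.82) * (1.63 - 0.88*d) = -1.1264*d^3 + 6.7064*d^2 - 13.6791*d + 9.4866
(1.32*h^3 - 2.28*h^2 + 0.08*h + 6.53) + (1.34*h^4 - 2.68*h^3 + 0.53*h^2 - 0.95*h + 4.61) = 1.34*h^4 - 1.36*h^3 - 1.75*h^2 - 0.87*h + 11.14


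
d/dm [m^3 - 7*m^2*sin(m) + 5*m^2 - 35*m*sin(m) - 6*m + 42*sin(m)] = -7*m^2*cos(m) + 3*m^2 - 14*m*sin(m) - 35*m*cos(m) + 10*m - 35*sin(m) + 42*cos(m) - 6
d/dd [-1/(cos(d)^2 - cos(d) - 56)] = (1 - 2*cos(d))*sin(d)/(sin(d)^2 + cos(d) + 55)^2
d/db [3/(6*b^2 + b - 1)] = 3*(-12*b - 1)/(6*b^2 + b - 1)^2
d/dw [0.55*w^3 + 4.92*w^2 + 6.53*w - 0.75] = 1.65*w^2 + 9.84*w + 6.53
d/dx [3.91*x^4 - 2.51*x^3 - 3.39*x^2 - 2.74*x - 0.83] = 15.64*x^3 - 7.53*x^2 - 6.78*x - 2.74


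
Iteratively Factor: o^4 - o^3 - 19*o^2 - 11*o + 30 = (o - 1)*(o^3 - 19*o - 30) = (o - 1)*(o + 3)*(o^2 - 3*o - 10) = (o - 5)*(o - 1)*(o + 3)*(o + 2)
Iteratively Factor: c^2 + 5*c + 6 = (c + 3)*(c + 2)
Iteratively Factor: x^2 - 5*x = (x - 5)*(x)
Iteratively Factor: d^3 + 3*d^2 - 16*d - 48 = (d - 4)*(d^2 + 7*d + 12) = (d - 4)*(d + 4)*(d + 3)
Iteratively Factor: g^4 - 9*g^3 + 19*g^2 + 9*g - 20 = (g + 1)*(g^3 - 10*g^2 + 29*g - 20) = (g - 4)*(g + 1)*(g^2 - 6*g + 5) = (g - 4)*(g - 1)*(g + 1)*(g - 5)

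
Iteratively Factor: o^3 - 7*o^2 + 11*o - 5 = (o - 5)*(o^2 - 2*o + 1) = (o - 5)*(o - 1)*(o - 1)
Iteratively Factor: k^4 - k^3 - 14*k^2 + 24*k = (k)*(k^3 - k^2 - 14*k + 24) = k*(k + 4)*(k^2 - 5*k + 6) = k*(k - 3)*(k + 4)*(k - 2)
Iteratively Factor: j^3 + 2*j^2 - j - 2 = (j - 1)*(j^2 + 3*j + 2) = (j - 1)*(j + 2)*(j + 1)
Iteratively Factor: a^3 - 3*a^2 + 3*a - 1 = (a - 1)*(a^2 - 2*a + 1) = (a - 1)^2*(a - 1)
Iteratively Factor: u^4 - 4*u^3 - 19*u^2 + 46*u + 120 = (u - 5)*(u^3 + u^2 - 14*u - 24) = (u - 5)*(u + 2)*(u^2 - u - 12) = (u - 5)*(u + 2)*(u + 3)*(u - 4)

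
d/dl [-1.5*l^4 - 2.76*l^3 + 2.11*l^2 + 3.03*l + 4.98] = -6.0*l^3 - 8.28*l^2 + 4.22*l + 3.03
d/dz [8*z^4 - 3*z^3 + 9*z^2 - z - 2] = 32*z^3 - 9*z^2 + 18*z - 1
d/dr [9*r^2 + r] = 18*r + 1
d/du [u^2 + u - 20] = 2*u + 1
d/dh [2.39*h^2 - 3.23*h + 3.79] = 4.78*h - 3.23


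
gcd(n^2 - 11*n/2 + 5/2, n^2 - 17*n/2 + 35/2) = n - 5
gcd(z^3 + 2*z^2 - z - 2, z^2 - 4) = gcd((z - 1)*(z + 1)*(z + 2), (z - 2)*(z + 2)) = z + 2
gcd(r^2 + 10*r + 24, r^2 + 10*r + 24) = r^2 + 10*r + 24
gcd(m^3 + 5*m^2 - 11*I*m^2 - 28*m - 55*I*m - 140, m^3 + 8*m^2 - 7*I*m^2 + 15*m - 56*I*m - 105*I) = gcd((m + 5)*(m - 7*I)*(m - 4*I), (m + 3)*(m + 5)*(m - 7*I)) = m^2 + m*(5 - 7*I) - 35*I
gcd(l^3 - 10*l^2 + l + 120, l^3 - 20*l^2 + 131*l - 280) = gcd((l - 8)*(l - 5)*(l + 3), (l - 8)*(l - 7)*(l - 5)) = l^2 - 13*l + 40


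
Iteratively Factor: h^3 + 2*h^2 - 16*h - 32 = (h + 4)*(h^2 - 2*h - 8) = (h + 2)*(h + 4)*(h - 4)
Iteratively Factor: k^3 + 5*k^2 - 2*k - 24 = (k + 4)*(k^2 + k - 6) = (k - 2)*(k + 4)*(k + 3)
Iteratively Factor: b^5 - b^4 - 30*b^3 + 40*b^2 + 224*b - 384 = (b - 2)*(b^4 + b^3 - 28*b^2 - 16*b + 192) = (b - 3)*(b - 2)*(b^3 + 4*b^2 - 16*b - 64) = (b - 3)*(b - 2)*(b + 4)*(b^2 - 16) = (b - 3)*(b - 2)*(b + 4)^2*(b - 4)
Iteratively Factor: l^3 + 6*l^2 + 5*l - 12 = (l + 4)*(l^2 + 2*l - 3) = (l + 3)*(l + 4)*(l - 1)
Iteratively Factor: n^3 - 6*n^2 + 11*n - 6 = (n - 3)*(n^2 - 3*n + 2) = (n - 3)*(n - 1)*(n - 2)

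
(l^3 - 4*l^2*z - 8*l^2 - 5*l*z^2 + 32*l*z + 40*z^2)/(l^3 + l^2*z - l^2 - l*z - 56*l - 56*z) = (l - 5*z)/(l + 7)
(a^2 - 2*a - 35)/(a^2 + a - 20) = (a - 7)/(a - 4)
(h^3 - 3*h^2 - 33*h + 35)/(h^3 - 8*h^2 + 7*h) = (h + 5)/h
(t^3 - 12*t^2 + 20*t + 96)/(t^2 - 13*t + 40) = (t^2 - 4*t - 12)/(t - 5)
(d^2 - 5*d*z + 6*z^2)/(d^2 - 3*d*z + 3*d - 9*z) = (d - 2*z)/(d + 3)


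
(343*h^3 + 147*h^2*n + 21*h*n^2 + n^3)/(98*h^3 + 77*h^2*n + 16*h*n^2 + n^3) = (7*h + n)/(2*h + n)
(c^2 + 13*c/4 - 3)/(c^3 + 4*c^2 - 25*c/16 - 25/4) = 4*(4*c - 3)/(16*c^2 - 25)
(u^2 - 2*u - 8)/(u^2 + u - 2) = (u - 4)/(u - 1)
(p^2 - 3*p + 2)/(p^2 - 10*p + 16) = (p - 1)/(p - 8)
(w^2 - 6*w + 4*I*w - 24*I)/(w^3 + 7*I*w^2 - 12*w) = (w - 6)/(w*(w + 3*I))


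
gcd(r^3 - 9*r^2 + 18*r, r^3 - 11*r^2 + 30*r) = r^2 - 6*r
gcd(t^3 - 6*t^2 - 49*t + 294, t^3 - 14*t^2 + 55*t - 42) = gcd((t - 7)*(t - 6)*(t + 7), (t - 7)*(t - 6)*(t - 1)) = t^2 - 13*t + 42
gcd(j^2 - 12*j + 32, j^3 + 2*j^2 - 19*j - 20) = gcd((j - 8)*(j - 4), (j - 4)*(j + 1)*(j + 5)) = j - 4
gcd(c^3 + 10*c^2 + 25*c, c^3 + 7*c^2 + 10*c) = c^2 + 5*c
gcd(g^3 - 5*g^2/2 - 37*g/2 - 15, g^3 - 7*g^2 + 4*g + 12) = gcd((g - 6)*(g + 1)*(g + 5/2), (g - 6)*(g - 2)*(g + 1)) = g^2 - 5*g - 6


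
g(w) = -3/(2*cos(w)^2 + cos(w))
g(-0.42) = -1.16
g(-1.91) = 26.95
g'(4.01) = -101.88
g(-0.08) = -1.01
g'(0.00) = 0.00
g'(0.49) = -1.07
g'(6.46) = -0.31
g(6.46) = -1.03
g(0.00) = -1.00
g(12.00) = -1.32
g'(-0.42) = 0.85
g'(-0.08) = 0.13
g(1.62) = 67.65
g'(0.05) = -0.08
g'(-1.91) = -75.57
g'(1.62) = -1223.91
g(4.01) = -15.90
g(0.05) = -1.00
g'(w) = -3*(4*sin(w)*cos(w) + sin(w))/(2*cos(w)^2 + cos(w))^2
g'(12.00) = 1.37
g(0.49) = -1.23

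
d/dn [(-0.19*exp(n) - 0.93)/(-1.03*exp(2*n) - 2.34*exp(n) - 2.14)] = (-(0.19*exp(n) + 0.93)*(2.06*exp(n) + 2.34) + 0.1957*exp(2*n) + 0.4446*exp(n) + 0.4066)*exp(n)/(1.03*exp(2*n) + 2.34*exp(n) + 2.14)^2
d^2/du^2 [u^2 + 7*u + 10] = 2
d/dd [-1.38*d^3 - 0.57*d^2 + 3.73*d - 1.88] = -4.14*d^2 - 1.14*d + 3.73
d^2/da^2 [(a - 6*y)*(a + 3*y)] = 2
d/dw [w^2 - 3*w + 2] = 2*w - 3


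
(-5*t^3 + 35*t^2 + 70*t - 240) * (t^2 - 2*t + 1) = -5*t^5 + 45*t^4 - 5*t^3 - 345*t^2 + 550*t - 240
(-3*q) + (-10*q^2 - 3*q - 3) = -10*q^2 - 6*q - 3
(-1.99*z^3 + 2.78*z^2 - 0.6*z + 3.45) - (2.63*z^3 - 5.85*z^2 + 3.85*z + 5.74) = -4.62*z^3 + 8.63*z^2 - 4.45*z - 2.29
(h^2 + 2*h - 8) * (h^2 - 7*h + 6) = h^4 - 5*h^3 - 16*h^2 + 68*h - 48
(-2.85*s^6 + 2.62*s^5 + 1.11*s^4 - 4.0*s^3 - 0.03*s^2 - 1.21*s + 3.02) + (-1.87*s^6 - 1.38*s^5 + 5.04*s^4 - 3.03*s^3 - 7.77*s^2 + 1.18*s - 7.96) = -4.72*s^6 + 1.24*s^5 + 6.15*s^4 - 7.03*s^3 - 7.8*s^2 - 0.03*s - 4.94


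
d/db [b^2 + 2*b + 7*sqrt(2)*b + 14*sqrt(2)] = 2*b + 2 + 7*sqrt(2)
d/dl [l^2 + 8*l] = 2*l + 8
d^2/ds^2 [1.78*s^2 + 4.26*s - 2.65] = 3.56000000000000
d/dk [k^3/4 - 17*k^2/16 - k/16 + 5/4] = 3*k^2/4 - 17*k/8 - 1/16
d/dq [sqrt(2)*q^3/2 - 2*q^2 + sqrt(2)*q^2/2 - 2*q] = 3*sqrt(2)*q^2/2 - 4*q + sqrt(2)*q - 2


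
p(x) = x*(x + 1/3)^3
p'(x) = 3*x*(x + 1/3)^2 + (x + 1/3)^3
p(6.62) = 2225.55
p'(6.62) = 1296.39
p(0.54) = 0.36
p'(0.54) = 1.90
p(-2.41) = 21.58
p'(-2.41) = -40.14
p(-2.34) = 18.91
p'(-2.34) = -36.35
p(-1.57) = 2.97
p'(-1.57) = -9.09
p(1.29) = 5.52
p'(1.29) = 14.48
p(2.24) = 38.17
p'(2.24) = 61.54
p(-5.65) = 849.12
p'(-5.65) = -629.41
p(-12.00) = 19055.56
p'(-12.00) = -6487.96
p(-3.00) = 56.89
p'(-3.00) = -82.96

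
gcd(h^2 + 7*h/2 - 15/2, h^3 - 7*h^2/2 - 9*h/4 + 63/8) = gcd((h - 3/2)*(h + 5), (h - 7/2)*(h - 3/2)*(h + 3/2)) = h - 3/2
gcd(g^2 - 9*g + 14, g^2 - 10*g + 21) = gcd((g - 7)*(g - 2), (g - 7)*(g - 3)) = g - 7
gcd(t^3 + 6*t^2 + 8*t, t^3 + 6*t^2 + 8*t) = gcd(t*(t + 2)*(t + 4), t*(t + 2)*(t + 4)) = t^3 + 6*t^2 + 8*t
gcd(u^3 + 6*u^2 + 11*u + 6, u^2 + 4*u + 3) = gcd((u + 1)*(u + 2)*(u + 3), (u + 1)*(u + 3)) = u^2 + 4*u + 3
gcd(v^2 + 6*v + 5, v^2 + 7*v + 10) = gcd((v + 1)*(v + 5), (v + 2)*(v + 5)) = v + 5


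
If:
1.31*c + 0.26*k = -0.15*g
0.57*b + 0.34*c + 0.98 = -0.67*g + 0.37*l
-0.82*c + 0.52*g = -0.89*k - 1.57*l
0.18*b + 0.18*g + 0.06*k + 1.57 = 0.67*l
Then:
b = 12.3652319179241*l - 23.9473779874228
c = 0.283526041988515*l + 0.0232961190490904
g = 18.8986339885885 - 10.111314996258*l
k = 4.40491590166823*l - 11.0204346701638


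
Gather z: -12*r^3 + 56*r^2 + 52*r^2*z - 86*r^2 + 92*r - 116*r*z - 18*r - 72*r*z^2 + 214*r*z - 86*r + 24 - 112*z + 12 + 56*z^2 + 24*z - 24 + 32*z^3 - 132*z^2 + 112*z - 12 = -12*r^3 - 30*r^2 - 12*r + 32*z^3 + z^2*(-72*r - 76) + z*(52*r^2 + 98*r + 24)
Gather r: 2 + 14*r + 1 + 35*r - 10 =49*r - 7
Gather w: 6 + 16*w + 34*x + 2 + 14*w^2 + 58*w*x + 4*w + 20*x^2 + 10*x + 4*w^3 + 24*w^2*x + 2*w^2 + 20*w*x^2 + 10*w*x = 4*w^3 + w^2*(24*x + 16) + w*(20*x^2 + 68*x + 20) + 20*x^2 + 44*x + 8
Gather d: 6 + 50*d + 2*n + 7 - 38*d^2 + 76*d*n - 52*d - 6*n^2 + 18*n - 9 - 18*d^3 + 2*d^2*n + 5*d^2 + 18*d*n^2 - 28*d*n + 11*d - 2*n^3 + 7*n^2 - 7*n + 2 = -18*d^3 + d^2*(2*n - 33) + d*(18*n^2 + 48*n + 9) - 2*n^3 + n^2 + 13*n + 6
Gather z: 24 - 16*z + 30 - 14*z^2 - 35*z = -14*z^2 - 51*z + 54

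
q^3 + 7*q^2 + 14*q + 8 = (q + 1)*(q + 2)*(q + 4)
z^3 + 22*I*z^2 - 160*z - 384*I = (z + 6*I)*(z + 8*I)^2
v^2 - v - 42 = (v - 7)*(v + 6)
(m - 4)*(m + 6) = m^2 + 2*m - 24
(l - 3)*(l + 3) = l^2 - 9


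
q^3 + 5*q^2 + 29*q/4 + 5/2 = (q + 1/2)*(q + 2)*(q + 5/2)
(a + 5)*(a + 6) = a^2 + 11*a + 30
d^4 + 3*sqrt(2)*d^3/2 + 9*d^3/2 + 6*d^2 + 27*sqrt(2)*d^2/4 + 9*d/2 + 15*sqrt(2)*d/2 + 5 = (d + 2)*(d + 5/2)*(d + sqrt(2)/2)*(d + sqrt(2))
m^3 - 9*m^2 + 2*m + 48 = (m - 8)*(m - 3)*(m + 2)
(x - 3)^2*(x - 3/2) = x^3 - 15*x^2/2 + 18*x - 27/2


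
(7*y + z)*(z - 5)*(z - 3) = 7*y*z^2 - 56*y*z + 105*y + z^3 - 8*z^2 + 15*z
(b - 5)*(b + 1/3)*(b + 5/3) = b^3 - 3*b^2 - 85*b/9 - 25/9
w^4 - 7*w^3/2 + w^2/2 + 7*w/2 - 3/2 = (w - 3)*(w - 1)*(w - 1/2)*(w + 1)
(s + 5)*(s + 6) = s^2 + 11*s + 30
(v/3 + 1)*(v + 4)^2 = v^3/3 + 11*v^2/3 + 40*v/3 + 16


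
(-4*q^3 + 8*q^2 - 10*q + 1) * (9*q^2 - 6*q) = -36*q^5 + 96*q^4 - 138*q^3 + 69*q^2 - 6*q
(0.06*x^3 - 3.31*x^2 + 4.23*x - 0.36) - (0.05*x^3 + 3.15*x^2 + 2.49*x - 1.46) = 0.01*x^3 - 6.46*x^2 + 1.74*x + 1.1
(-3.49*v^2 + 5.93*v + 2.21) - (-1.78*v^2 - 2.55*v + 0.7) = -1.71*v^2 + 8.48*v + 1.51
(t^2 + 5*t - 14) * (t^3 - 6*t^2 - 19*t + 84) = t^5 - t^4 - 63*t^3 + 73*t^2 + 686*t - 1176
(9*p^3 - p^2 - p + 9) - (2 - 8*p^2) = 9*p^3 + 7*p^2 - p + 7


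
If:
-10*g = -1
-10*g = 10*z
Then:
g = 1/10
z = -1/10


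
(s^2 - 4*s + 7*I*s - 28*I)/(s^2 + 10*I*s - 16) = (s^2 + s*(-4 + 7*I) - 28*I)/(s^2 + 10*I*s - 16)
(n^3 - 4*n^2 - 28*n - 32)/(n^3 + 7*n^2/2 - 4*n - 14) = 2*(n^2 - 6*n - 16)/(2*n^2 + 3*n - 14)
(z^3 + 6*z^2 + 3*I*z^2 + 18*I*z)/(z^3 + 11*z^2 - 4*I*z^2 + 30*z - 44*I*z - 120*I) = z*(z + 3*I)/(z^2 + z*(5 - 4*I) - 20*I)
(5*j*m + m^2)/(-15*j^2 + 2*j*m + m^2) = -m/(3*j - m)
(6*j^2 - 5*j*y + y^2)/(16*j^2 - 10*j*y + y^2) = (-3*j + y)/(-8*j + y)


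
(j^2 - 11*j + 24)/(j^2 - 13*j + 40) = (j - 3)/(j - 5)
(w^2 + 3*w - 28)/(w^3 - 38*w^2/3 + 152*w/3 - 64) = 3*(w + 7)/(3*w^2 - 26*w + 48)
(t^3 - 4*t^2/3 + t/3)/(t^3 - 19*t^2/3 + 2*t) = (t - 1)/(t - 6)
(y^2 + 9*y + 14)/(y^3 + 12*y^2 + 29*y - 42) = (y + 2)/(y^2 + 5*y - 6)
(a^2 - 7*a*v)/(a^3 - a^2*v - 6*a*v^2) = (-a + 7*v)/(-a^2 + a*v + 6*v^2)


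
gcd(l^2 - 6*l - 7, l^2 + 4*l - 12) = 1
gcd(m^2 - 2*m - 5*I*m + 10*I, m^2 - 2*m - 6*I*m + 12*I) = m - 2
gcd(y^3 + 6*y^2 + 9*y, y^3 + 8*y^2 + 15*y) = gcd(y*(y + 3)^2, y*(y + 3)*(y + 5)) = y^2 + 3*y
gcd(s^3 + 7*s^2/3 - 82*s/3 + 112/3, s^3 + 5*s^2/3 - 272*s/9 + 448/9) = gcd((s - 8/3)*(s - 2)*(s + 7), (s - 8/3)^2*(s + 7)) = s^2 + 13*s/3 - 56/3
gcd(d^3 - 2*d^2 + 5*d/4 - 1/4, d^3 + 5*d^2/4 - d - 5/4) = d - 1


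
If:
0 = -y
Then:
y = 0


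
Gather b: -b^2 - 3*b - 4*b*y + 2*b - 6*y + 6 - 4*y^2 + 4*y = -b^2 + b*(-4*y - 1) - 4*y^2 - 2*y + 6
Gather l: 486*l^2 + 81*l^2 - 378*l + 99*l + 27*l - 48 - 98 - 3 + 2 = 567*l^2 - 252*l - 147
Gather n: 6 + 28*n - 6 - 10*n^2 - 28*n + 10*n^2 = 0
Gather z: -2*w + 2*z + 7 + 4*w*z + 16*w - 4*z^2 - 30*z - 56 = 14*w - 4*z^2 + z*(4*w - 28) - 49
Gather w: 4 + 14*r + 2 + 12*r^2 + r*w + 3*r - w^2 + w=12*r^2 + 17*r - w^2 + w*(r + 1) + 6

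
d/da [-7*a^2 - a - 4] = -14*a - 1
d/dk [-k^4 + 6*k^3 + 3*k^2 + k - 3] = -4*k^3 + 18*k^2 + 6*k + 1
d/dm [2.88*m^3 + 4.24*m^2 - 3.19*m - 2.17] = 8.64*m^2 + 8.48*m - 3.19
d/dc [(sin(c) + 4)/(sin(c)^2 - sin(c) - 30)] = (-8*sin(c) + cos(c)^2 - 27)*cos(c)/(sin(c) + cos(c)^2 + 29)^2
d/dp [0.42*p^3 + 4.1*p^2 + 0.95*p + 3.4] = 1.26*p^2 + 8.2*p + 0.95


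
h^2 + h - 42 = (h - 6)*(h + 7)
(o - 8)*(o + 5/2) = o^2 - 11*o/2 - 20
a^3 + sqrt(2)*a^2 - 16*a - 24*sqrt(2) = (a - 3*sqrt(2))*(a + 2*sqrt(2))^2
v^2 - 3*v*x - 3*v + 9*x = (v - 3)*(v - 3*x)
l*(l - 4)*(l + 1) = l^3 - 3*l^2 - 4*l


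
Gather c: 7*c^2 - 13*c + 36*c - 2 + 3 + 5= 7*c^2 + 23*c + 6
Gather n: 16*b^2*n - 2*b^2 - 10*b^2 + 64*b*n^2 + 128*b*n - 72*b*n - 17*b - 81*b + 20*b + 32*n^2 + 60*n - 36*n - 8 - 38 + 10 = -12*b^2 - 78*b + n^2*(64*b + 32) + n*(16*b^2 + 56*b + 24) - 36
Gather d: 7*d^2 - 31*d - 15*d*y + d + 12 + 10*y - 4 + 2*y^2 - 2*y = 7*d^2 + d*(-15*y - 30) + 2*y^2 + 8*y + 8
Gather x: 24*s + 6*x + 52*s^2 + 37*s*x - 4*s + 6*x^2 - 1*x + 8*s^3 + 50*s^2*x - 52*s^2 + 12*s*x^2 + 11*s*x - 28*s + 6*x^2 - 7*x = 8*s^3 - 8*s + x^2*(12*s + 12) + x*(50*s^2 + 48*s - 2)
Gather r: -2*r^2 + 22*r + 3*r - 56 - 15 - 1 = -2*r^2 + 25*r - 72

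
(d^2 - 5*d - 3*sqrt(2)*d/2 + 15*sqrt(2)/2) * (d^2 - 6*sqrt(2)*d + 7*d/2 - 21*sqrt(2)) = d^4 - 15*sqrt(2)*d^3/2 - 3*d^3/2 + d^2/2 + 45*sqrt(2)*d^2/4 - 27*d + 525*sqrt(2)*d/4 - 315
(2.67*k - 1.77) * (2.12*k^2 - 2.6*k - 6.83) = 5.6604*k^3 - 10.6944*k^2 - 13.6341*k + 12.0891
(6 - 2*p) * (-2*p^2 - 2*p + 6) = 4*p^3 - 8*p^2 - 24*p + 36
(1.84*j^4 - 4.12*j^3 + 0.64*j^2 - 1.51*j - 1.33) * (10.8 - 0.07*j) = -0.1288*j^5 + 20.1604*j^4 - 44.5408*j^3 + 7.0177*j^2 - 16.2149*j - 14.364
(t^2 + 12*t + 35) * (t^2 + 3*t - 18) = t^4 + 15*t^3 + 53*t^2 - 111*t - 630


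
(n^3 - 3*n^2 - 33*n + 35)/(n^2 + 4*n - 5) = n - 7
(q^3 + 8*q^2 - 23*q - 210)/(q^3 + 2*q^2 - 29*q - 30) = (q + 7)/(q + 1)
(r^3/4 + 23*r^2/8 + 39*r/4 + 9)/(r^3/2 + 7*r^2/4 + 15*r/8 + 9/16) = 2*(r^2 + 10*r + 24)/(4*r^2 + 8*r + 3)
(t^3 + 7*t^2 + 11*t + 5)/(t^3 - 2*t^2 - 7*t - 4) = (t + 5)/(t - 4)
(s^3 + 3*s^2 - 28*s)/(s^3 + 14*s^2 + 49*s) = (s - 4)/(s + 7)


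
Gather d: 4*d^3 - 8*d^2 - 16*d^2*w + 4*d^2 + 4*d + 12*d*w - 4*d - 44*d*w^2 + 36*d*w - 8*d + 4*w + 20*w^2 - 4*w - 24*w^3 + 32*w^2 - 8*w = 4*d^3 + d^2*(-16*w - 4) + d*(-44*w^2 + 48*w - 8) - 24*w^3 + 52*w^2 - 8*w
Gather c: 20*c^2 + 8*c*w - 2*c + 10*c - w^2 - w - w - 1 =20*c^2 + c*(8*w + 8) - w^2 - 2*w - 1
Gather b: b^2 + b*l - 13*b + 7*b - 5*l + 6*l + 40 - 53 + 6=b^2 + b*(l - 6) + l - 7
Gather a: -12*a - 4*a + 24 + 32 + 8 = 64 - 16*a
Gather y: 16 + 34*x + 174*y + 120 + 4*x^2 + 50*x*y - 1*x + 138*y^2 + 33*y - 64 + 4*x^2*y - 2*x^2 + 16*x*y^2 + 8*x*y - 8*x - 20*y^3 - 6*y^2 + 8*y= 2*x^2 + 25*x - 20*y^3 + y^2*(16*x + 132) + y*(4*x^2 + 58*x + 215) + 72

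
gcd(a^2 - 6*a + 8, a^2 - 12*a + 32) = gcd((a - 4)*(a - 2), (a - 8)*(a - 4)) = a - 4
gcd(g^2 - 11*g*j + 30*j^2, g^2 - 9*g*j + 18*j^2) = g - 6*j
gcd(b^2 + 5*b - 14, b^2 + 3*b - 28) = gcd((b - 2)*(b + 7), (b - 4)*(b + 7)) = b + 7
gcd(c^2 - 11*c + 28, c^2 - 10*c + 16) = 1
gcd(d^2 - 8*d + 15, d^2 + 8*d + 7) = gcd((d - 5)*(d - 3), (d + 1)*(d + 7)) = 1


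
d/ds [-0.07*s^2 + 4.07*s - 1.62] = 4.07 - 0.14*s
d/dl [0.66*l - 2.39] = 0.660000000000000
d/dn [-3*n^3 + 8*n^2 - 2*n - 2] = -9*n^2 + 16*n - 2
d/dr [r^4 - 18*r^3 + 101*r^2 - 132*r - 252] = 4*r^3 - 54*r^2 + 202*r - 132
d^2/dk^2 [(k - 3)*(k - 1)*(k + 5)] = 6*k + 2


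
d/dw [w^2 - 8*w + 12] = 2*w - 8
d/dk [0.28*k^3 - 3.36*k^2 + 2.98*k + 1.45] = 0.84*k^2 - 6.72*k + 2.98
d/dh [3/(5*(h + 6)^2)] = -6/(5*(h + 6)^3)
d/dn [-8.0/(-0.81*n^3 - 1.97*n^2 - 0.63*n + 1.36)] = (-19.44*n^2 - 31.52*n - 5.04)/(0.81*n^3 + 1.97*n^2 + 0.63*n - 1.36)^2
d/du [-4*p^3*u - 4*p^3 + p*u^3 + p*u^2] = p*(-4*p^2 + 3*u^2 + 2*u)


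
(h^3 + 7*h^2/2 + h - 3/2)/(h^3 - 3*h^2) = (h^3 + 7*h^2/2 + h - 3/2)/(h^2*(h - 3))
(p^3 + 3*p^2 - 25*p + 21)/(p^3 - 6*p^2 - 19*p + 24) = (p^2 + 4*p - 21)/(p^2 - 5*p - 24)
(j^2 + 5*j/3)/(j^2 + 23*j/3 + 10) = j/(j + 6)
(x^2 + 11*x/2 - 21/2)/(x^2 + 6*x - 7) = (x - 3/2)/(x - 1)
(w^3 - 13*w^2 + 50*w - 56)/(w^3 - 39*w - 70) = (w^2 - 6*w + 8)/(w^2 + 7*w + 10)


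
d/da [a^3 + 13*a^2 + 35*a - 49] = 3*a^2 + 26*a + 35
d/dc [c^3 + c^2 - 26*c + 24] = 3*c^2 + 2*c - 26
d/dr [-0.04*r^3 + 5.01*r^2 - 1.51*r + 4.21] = -0.12*r^2 + 10.02*r - 1.51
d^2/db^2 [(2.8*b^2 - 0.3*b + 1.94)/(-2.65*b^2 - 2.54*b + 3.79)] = (41.9071*b^3 - 250.4727*b^2 - 60.27054*b - 138.663988)/(18.609625*b^6 + 53.51145*b^5 - 28.555605*b^4 - 136.675876*b^3 + 40.839903*b^2 + 109.454442*b - 54.439939)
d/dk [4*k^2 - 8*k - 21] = 8*k - 8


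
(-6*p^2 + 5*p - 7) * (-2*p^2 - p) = 12*p^4 - 4*p^3 + 9*p^2 + 7*p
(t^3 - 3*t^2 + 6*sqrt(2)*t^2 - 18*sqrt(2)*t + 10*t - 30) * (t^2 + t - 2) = t^5 - 2*t^4 + 6*sqrt(2)*t^4 - 12*sqrt(2)*t^3 + 5*t^3 - 30*sqrt(2)*t^2 - 14*t^2 - 50*t + 36*sqrt(2)*t + 60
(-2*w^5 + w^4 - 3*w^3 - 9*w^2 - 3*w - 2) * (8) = -16*w^5 + 8*w^4 - 24*w^3 - 72*w^2 - 24*w - 16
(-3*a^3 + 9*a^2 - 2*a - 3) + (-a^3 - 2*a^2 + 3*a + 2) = -4*a^3 + 7*a^2 + a - 1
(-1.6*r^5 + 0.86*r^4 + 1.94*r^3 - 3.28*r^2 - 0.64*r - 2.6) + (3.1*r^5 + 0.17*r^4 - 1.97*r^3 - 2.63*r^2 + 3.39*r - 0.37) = 1.5*r^5 + 1.03*r^4 - 0.03*r^3 - 5.91*r^2 + 2.75*r - 2.97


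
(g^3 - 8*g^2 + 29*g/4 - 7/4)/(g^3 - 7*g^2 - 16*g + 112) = (g^2 - g + 1/4)/(g^2 - 16)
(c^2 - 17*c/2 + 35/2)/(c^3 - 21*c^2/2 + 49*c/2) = (c - 5)/(c*(c - 7))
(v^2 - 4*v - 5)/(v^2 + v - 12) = (v^2 - 4*v - 5)/(v^2 + v - 12)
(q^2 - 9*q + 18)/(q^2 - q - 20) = (-q^2 + 9*q - 18)/(-q^2 + q + 20)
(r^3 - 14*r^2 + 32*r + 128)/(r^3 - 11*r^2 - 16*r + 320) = (r + 2)/(r + 5)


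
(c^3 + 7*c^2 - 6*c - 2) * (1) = c^3 + 7*c^2 - 6*c - 2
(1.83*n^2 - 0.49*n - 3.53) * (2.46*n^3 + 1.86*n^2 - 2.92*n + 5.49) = 4.5018*n^5 + 2.1984*n^4 - 14.9388*n^3 + 4.9117*n^2 + 7.6175*n - 19.3797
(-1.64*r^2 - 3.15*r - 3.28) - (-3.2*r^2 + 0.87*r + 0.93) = 1.56*r^2 - 4.02*r - 4.21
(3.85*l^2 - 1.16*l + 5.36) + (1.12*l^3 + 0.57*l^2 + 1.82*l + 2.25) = 1.12*l^3 + 4.42*l^2 + 0.66*l + 7.61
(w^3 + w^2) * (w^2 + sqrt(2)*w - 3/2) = w^5 + w^4 + sqrt(2)*w^4 - 3*w^3/2 + sqrt(2)*w^3 - 3*w^2/2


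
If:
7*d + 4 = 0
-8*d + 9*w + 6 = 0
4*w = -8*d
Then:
No Solution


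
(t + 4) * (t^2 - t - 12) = t^3 + 3*t^2 - 16*t - 48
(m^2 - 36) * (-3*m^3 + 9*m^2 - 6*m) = -3*m^5 + 9*m^4 + 102*m^3 - 324*m^2 + 216*m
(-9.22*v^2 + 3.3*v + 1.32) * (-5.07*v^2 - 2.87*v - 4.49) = 46.7454*v^4 + 9.7304*v^3 + 25.2344*v^2 - 18.6054*v - 5.9268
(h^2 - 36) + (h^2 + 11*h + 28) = 2*h^2 + 11*h - 8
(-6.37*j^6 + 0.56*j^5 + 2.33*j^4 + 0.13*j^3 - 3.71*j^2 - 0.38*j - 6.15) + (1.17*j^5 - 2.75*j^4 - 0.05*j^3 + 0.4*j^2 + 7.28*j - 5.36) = -6.37*j^6 + 1.73*j^5 - 0.42*j^4 + 0.08*j^3 - 3.31*j^2 + 6.9*j - 11.51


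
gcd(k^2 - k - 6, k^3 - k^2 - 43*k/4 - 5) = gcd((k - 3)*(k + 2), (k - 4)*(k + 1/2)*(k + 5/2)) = 1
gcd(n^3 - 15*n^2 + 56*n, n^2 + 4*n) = n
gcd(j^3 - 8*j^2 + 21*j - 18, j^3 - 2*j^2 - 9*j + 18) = j^2 - 5*j + 6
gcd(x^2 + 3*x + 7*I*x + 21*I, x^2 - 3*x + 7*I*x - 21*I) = x + 7*I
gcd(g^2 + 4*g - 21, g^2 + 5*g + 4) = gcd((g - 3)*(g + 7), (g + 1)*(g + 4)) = 1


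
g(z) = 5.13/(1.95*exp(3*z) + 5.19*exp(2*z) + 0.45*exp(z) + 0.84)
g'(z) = 5.13*(-5.85*exp(3*z) - 10.38*exp(2*z) - 0.45*exp(z))/(1.95*exp(3*z) + 5.19*exp(2*z) + 0.45*exp(z) + 0.84)^2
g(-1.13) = 3.22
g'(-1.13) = -2.88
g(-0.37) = 1.20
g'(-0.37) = -2.02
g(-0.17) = 0.84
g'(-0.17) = -1.56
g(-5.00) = 6.08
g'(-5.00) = -0.03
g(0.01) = 0.60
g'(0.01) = -1.18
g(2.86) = 0.00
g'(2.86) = -0.00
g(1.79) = 0.01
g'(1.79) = -0.02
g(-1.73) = 4.69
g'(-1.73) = -1.88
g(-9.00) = 6.11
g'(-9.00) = 0.00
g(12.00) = 0.00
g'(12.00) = 0.00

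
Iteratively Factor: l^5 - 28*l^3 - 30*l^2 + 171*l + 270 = (l + 2)*(l^4 - 2*l^3 - 24*l^2 + 18*l + 135) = (l + 2)*(l + 3)*(l^3 - 5*l^2 - 9*l + 45) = (l + 2)*(l + 3)^2*(l^2 - 8*l + 15) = (l - 5)*(l + 2)*(l + 3)^2*(l - 3)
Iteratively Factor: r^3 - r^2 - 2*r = (r + 1)*(r^2 - 2*r) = (r - 2)*(r + 1)*(r)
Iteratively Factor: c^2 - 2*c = (c)*(c - 2)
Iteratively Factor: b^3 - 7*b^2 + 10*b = (b)*(b^2 - 7*b + 10) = b*(b - 5)*(b - 2)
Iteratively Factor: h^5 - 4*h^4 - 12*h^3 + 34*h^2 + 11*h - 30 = (h - 2)*(h^4 - 2*h^3 - 16*h^2 + 2*h + 15) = (h - 2)*(h + 3)*(h^3 - 5*h^2 - h + 5) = (h - 2)*(h + 1)*(h + 3)*(h^2 - 6*h + 5) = (h - 2)*(h - 1)*(h + 1)*(h + 3)*(h - 5)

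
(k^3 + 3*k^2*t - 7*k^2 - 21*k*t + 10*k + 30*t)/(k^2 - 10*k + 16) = (k^2 + 3*k*t - 5*k - 15*t)/(k - 8)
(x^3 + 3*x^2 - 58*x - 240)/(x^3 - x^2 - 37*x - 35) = (x^2 - 2*x - 48)/(x^2 - 6*x - 7)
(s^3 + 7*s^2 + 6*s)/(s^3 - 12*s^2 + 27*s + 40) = s*(s + 6)/(s^2 - 13*s + 40)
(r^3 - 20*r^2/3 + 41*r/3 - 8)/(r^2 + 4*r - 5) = (r^2 - 17*r/3 + 8)/(r + 5)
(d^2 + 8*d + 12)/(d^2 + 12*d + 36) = (d + 2)/(d + 6)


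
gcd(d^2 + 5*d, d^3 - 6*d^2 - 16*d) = d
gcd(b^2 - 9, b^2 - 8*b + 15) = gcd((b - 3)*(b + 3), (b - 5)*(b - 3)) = b - 3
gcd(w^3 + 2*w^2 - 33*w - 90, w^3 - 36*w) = w - 6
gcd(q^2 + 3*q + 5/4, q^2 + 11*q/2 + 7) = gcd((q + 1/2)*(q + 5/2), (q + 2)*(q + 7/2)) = 1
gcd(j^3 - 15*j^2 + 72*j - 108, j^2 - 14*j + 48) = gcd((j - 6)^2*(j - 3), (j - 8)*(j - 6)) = j - 6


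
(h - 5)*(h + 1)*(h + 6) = h^3 + 2*h^2 - 29*h - 30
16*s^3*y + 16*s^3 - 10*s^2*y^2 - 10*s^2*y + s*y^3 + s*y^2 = (-8*s + y)*(-2*s + y)*(s*y + s)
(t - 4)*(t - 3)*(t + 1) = t^3 - 6*t^2 + 5*t + 12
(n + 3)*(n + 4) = n^2 + 7*n + 12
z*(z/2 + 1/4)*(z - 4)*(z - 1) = z^4/2 - 9*z^3/4 + 3*z^2/4 + z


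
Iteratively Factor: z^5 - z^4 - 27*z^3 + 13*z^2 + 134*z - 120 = (z - 5)*(z^4 + 4*z^3 - 7*z^2 - 22*z + 24) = (z - 5)*(z - 1)*(z^3 + 5*z^2 - 2*z - 24) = (z - 5)*(z - 1)*(z + 3)*(z^2 + 2*z - 8) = (z - 5)*(z - 1)*(z + 3)*(z + 4)*(z - 2)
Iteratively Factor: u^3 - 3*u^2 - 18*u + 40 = (u - 2)*(u^2 - u - 20) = (u - 5)*(u - 2)*(u + 4)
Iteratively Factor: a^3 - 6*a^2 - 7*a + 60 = (a - 4)*(a^2 - 2*a - 15) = (a - 4)*(a + 3)*(a - 5)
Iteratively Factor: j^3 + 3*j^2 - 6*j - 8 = (j + 1)*(j^2 + 2*j - 8) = (j - 2)*(j + 1)*(j + 4)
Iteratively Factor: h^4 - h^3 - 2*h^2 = (h - 2)*(h^3 + h^2) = h*(h - 2)*(h^2 + h) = h*(h - 2)*(h + 1)*(h)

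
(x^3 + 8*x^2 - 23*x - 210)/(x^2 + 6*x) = x + 2 - 35/x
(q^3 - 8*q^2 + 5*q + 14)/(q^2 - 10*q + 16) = (q^2 - 6*q - 7)/(q - 8)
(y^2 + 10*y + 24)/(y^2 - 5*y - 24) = (y^2 + 10*y + 24)/(y^2 - 5*y - 24)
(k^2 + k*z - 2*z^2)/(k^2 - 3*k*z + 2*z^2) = (-k - 2*z)/(-k + 2*z)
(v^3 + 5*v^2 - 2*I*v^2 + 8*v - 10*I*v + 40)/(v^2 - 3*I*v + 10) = (v^2 + v*(5 - 4*I) - 20*I)/(v - 5*I)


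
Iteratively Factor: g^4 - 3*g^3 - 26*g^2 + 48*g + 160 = (g + 2)*(g^3 - 5*g^2 - 16*g + 80) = (g - 4)*(g + 2)*(g^2 - g - 20) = (g - 4)*(g + 2)*(g + 4)*(g - 5)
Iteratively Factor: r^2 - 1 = (r - 1)*(r + 1)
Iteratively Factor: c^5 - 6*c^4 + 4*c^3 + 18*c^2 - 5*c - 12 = (c - 4)*(c^4 - 2*c^3 - 4*c^2 + 2*c + 3) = (c - 4)*(c - 3)*(c^3 + c^2 - c - 1) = (c - 4)*(c - 3)*(c - 1)*(c^2 + 2*c + 1) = (c - 4)*(c - 3)*(c - 1)*(c + 1)*(c + 1)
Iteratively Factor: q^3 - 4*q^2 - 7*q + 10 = (q - 1)*(q^2 - 3*q - 10) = (q - 1)*(q + 2)*(q - 5)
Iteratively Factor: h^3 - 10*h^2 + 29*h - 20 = (h - 5)*(h^2 - 5*h + 4) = (h - 5)*(h - 1)*(h - 4)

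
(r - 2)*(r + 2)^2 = r^3 + 2*r^2 - 4*r - 8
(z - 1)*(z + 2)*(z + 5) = z^3 + 6*z^2 + 3*z - 10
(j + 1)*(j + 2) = j^2 + 3*j + 2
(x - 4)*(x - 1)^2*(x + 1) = x^4 - 5*x^3 + 3*x^2 + 5*x - 4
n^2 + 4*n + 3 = (n + 1)*(n + 3)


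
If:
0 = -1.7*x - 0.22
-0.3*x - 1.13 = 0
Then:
No Solution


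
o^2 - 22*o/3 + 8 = (o - 6)*(o - 4/3)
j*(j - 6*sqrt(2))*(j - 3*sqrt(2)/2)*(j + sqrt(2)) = j^4 - 13*sqrt(2)*j^3/2 + 3*j^2 + 18*sqrt(2)*j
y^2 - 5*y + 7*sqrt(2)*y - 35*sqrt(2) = (y - 5)*(y + 7*sqrt(2))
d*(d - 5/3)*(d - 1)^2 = d^4 - 11*d^3/3 + 13*d^2/3 - 5*d/3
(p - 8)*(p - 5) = p^2 - 13*p + 40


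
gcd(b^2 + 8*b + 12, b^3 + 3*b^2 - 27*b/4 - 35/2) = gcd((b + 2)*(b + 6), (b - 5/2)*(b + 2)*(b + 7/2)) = b + 2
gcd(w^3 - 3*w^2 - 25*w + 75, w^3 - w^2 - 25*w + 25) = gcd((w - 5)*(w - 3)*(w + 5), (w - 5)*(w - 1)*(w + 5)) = w^2 - 25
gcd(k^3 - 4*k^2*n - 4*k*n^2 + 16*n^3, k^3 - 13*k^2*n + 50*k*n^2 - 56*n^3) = k^2 - 6*k*n + 8*n^2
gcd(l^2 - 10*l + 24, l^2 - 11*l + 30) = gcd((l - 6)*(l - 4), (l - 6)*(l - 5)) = l - 6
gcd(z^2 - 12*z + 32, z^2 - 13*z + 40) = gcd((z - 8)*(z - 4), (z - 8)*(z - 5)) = z - 8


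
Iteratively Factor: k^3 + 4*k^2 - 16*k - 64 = (k + 4)*(k^2 - 16) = (k - 4)*(k + 4)*(k + 4)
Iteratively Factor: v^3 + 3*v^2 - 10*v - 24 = (v + 4)*(v^2 - v - 6) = (v - 3)*(v + 4)*(v + 2)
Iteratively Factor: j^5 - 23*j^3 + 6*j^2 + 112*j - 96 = (j - 4)*(j^4 + 4*j^3 - 7*j^2 - 22*j + 24) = (j - 4)*(j - 2)*(j^3 + 6*j^2 + 5*j - 12) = (j - 4)*(j - 2)*(j - 1)*(j^2 + 7*j + 12) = (j - 4)*(j - 2)*(j - 1)*(j + 3)*(j + 4)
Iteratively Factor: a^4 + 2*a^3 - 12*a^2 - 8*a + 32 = (a + 4)*(a^3 - 2*a^2 - 4*a + 8) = (a - 2)*(a + 4)*(a^2 - 4) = (a - 2)^2*(a + 4)*(a + 2)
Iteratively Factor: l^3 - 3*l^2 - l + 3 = (l - 1)*(l^2 - 2*l - 3) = (l - 3)*(l - 1)*(l + 1)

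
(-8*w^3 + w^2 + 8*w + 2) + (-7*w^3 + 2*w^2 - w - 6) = -15*w^3 + 3*w^2 + 7*w - 4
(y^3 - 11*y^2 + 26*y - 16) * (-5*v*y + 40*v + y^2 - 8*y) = -5*v*y^4 + 95*v*y^3 - 570*v*y^2 + 1120*v*y - 640*v + y^5 - 19*y^4 + 114*y^3 - 224*y^2 + 128*y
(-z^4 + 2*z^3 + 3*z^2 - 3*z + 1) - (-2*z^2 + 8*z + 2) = -z^4 + 2*z^3 + 5*z^2 - 11*z - 1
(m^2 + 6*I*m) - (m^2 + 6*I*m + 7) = -7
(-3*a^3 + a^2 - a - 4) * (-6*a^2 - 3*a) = 18*a^5 + 3*a^4 + 3*a^3 + 27*a^2 + 12*a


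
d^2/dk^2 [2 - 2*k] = 0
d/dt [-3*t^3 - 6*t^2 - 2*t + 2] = -9*t^2 - 12*t - 2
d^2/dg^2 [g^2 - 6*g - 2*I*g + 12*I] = 2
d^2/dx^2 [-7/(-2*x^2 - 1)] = 28*(6*x^2 - 1)/(2*x^2 + 1)^3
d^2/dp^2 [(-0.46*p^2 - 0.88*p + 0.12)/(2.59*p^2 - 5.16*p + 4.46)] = (-24.101504*p^3 + 36.711696*p^2 + 51.369024*p - 55.1864)/(17.373979*p^6 - 103.841388*p^5 + 296.63529*p^4 - 495.01944*p^3 + 510.80826*p^2 - 307.921968*p + 88.716536)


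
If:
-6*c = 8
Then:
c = -4/3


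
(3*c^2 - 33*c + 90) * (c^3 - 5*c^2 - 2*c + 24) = 3*c^5 - 48*c^4 + 249*c^3 - 312*c^2 - 972*c + 2160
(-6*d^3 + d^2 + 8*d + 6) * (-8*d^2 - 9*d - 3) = 48*d^5 + 46*d^4 - 55*d^3 - 123*d^2 - 78*d - 18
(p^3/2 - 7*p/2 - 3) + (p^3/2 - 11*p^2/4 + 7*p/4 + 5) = p^3 - 11*p^2/4 - 7*p/4 + 2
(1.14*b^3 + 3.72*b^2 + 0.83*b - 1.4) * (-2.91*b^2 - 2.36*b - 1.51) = -3.3174*b^5 - 13.5156*b^4 - 12.9159*b^3 - 3.502*b^2 + 2.0507*b + 2.114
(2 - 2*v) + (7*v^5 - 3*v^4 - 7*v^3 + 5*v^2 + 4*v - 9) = 7*v^5 - 3*v^4 - 7*v^3 + 5*v^2 + 2*v - 7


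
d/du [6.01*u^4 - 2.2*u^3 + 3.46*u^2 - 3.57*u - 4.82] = 24.04*u^3 - 6.6*u^2 + 6.92*u - 3.57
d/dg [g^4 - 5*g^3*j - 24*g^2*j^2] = g*(4*g^2 - 15*g*j - 48*j^2)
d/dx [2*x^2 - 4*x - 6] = 4*x - 4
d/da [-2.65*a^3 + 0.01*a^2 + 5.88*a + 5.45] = -7.95*a^2 + 0.02*a + 5.88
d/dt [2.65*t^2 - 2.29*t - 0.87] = 5.3*t - 2.29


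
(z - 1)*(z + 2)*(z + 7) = z^3 + 8*z^2 + 5*z - 14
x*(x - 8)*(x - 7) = x^3 - 15*x^2 + 56*x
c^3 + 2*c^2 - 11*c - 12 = (c - 3)*(c + 1)*(c + 4)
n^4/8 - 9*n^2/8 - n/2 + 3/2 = (n/4 + 1/2)*(n/2 + 1)*(n - 3)*(n - 1)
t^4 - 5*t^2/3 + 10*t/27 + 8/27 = (t - 1)*(t - 2/3)*(t + 1/3)*(t + 4/3)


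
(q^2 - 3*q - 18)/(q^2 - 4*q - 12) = (q + 3)/(q + 2)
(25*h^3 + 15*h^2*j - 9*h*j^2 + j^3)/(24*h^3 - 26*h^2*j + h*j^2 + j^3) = (25*h^3 + 15*h^2*j - 9*h*j^2 + j^3)/(24*h^3 - 26*h^2*j + h*j^2 + j^3)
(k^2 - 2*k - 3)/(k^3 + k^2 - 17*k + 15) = (k + 1)/(k^2 + 4*k - 5)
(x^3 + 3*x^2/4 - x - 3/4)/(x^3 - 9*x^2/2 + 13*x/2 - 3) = (4*x^2 + 7*x + 3)/(2*(2*x^2 - 7*x + 6))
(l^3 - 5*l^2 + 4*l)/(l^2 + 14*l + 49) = l*(l^2 - 5*l + 4)/(l^2 + 14*l + 49)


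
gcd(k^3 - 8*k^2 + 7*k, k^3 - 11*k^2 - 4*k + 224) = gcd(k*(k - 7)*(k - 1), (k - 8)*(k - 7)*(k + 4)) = k - 7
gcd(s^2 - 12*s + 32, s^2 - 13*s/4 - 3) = s - 4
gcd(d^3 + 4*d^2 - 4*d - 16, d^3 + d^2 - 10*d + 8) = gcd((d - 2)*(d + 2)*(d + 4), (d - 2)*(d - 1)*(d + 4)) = d^2 + 2*d - 8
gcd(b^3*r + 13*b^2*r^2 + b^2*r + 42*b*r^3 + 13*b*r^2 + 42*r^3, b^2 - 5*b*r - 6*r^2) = 1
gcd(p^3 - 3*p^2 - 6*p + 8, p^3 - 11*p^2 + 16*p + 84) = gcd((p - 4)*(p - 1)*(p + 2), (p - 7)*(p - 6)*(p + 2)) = p + 2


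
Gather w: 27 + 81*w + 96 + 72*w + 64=153*w + 187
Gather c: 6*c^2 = 6*c^2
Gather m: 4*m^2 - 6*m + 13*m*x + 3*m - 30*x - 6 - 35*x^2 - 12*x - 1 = 4*m^2 + m*(13*x - 3) - 35*x^2 - 42*x - 7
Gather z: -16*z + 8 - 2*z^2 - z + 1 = -2*z^2 - 17*z + 9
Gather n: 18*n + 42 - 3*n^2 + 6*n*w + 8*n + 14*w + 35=-3*n^2 + n*(6*w + 26) + 14*w + 77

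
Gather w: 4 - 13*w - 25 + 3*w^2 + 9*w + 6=3*w^2 - 4*w - 15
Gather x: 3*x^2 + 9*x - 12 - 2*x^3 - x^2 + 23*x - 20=-2*x^3 + 2*x^2 + 32*x - 32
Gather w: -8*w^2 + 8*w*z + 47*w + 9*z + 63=-8*w^2 + w*(8*z + 47) + 9*z + 63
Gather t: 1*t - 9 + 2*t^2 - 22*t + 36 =2*t^2 - 21*t + 27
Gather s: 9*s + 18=9*s + 18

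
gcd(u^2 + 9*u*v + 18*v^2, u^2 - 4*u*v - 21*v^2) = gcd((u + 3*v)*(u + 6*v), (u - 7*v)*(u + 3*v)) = u + 3*v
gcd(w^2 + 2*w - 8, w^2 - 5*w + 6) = w - 2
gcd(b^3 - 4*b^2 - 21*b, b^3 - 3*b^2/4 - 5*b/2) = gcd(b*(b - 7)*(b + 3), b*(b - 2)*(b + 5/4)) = b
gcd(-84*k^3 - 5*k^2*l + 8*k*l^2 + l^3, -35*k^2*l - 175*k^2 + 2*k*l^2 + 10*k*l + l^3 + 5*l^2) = 7*k + l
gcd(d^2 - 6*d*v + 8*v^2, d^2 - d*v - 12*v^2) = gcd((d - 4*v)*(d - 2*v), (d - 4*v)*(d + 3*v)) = -d + 4*v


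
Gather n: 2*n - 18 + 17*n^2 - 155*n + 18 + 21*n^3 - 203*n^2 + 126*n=21*n^3 - 186*n^2 - 27*n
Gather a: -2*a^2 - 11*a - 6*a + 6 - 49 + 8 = -2*a^2 - 17*a - 35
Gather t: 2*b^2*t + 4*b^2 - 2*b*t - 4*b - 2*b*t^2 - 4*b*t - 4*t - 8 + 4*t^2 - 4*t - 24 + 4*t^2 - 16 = 4*b^2 - 4*b + t^2*(8 - 2*b) + t*(2*b^2 - 6*b - 8) - 48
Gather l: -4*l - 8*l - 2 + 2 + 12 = 12 - 12*l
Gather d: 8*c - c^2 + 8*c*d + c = -c^2 + 8*c*d + 9*c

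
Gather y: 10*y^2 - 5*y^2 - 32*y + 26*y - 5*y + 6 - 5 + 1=5*y^2 - 11*y + 2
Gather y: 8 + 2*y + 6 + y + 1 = 3*y + 15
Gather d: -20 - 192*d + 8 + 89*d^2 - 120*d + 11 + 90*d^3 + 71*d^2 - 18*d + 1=90*d^3 + 160*d^2 - 330*d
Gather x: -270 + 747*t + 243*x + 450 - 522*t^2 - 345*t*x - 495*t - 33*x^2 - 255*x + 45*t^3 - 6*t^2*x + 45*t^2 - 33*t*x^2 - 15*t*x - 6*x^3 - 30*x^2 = 45*t^3 - 477*t^2 + 252*t - 6*x^3 + x^2*(-33*t - 63) + x*(-6*t^2 - 360*t - 12) + 180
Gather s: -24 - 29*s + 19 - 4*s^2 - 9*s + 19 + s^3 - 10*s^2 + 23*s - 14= s^3 - 14*s^2 - 15*s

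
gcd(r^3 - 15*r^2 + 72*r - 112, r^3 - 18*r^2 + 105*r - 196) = r^2 - 11*r + 28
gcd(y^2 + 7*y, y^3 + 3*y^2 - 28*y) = y^2 + 7*y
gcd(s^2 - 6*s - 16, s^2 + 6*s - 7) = 1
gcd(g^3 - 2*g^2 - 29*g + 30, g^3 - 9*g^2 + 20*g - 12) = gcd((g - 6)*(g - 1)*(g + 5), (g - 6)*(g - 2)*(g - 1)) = g^2 - 7*g + 6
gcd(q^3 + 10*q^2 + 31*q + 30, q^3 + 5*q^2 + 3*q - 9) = q + 3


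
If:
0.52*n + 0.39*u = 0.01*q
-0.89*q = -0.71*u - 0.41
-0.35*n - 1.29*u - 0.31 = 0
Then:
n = 0.23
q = 0.22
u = -0.30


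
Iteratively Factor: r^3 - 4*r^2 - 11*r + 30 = (r + 3)*(r^2 - 7*r + 10) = (r - 2)*(r + 3)*(r - 5)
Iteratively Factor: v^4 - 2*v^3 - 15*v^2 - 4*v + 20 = (v - 5)*(v^3 + 3*v^2 - 4) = (v - 5)*(v - 1)*(v^2 + 4*v + 4) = (v - 5)*(v - 1)*(v + 2)*(v + 2)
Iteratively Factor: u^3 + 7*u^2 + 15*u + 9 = (u + 3)*(u^2 + 4*u + 3) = (u + 3)^2*(u + 1)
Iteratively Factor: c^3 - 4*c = (c + 2)*(c^2 - 2*c) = c*(c + 2)*(c - 2)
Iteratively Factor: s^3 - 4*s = (s - 2)*(s^2 + 2*s) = (s - 2)*(s + 2)*(s)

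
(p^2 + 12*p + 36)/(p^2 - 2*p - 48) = (p + 6)/(p - 8)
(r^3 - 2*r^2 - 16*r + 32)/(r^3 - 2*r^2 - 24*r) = (r^2 - 6*r + 8)/(r*(r - 6))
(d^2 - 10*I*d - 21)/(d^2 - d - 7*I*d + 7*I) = (d - 3*I)/(d - 1)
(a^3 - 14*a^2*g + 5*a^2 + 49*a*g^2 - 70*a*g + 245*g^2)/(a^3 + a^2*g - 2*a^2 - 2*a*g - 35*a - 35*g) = (a^2 - 14*a*g + 49*g^2)/(a^2 + a*g - 7*a - 7*g)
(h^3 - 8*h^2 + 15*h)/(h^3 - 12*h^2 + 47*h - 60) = h/(h - 4)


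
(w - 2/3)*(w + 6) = w^2 + 16*w/3 - 4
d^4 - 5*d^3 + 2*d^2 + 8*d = d*(d - 4)*(d - 2)*(d + 1)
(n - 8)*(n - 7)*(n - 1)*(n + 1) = n^4 - 15*n^3 + 55*n^2 + 15*n - 56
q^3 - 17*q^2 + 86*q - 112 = (q - 8)*(q - 7)*(q - 2)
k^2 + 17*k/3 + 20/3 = (k + 5/3)*(k + 4)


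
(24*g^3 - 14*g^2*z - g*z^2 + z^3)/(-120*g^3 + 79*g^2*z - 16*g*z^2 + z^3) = (-8*g^2 + 2*g*z + z^2)/(40*g^2 - 13*g*z + z^2)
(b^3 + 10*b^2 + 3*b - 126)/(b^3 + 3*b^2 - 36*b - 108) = (b^2 + 4*b - 21)/(b^2 - 3*b - 18)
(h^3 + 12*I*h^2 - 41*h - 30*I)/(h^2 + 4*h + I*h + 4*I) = (h^2 + 11*I*h - 30)/(h + 4)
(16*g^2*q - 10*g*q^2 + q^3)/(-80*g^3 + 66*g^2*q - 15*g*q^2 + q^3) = q/(-5*g + q)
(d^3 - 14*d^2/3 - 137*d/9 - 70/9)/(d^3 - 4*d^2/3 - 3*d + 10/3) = (3*d^2 - 19*d - 14)/(3*(d^2 - 3*d + 2))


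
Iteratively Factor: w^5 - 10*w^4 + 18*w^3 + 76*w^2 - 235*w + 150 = (w - 2)*(w^4 - 8*w^3 + 2*w^2 + 80*w - 75) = (w - 5)*(w - 2)*(w^3 - 3*w^2 - 13*w + 15) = (w - 5)*(w - 2)*(w - 1)*(w^2 - 2*w - 15) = (w - 5)*(w - 2)*(w - 1)*(w + 3)*(w - 5)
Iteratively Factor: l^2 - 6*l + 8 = (l - 4)*(l - 2)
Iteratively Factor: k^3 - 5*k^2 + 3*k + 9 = (k - 3)*(k^2 - 2*k - 3) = (k - 3)*(k + 1)*(k - 3)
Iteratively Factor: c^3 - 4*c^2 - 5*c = (c + 1)*(c^2 - 5*c) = (c - 5)*(c + 1)*(c)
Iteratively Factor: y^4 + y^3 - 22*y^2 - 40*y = (y + 4)*(y^3 - 3*y^2 - 10*y) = (y + 2)*(y + 4)*(y^2 - 5*y) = (y - 5)*(y + 2)*(y + 4)*(y)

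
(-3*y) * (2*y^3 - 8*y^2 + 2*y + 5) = -6*y^4 + 24*y^3 - 6*y^2 - 15*y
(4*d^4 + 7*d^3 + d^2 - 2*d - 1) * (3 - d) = -4*d^5 + 5*d^4 + 20*d^3 + 5*d^2 - 5*d - 3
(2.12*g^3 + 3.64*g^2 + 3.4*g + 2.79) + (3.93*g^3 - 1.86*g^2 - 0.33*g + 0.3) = 6.05*g^3 + 1.78*g^2 + 3.07*g + 3.09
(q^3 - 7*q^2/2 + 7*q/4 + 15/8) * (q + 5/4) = q^4 - 9*q^3/4 - 21*q^2/8 + 65*q/16 + 75/32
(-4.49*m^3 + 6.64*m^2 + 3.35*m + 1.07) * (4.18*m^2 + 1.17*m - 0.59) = -18.7682*m^5 + 22.5019*m^4 + 24.4209*m^3 + 4.4745*m^2 - 0.7246*m - 0.6313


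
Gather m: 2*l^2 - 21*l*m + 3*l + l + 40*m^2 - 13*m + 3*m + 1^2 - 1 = 2*l^2 + 4*l + 40*m^2 + m*(-21*l - 10)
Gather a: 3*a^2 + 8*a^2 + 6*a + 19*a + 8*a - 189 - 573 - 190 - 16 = 11*a^2 + 33*a - 968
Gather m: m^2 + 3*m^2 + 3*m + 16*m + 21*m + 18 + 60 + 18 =4*m^2 + 40*m + 96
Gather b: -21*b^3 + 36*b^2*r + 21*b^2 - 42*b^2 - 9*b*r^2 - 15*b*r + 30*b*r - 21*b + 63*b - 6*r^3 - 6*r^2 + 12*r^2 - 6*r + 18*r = -21*b^3 + b^2*(36*r - 21) + b*(-9*r^2 + 15*r + 42) - 6*r^3 + 6*r^2 + 12*r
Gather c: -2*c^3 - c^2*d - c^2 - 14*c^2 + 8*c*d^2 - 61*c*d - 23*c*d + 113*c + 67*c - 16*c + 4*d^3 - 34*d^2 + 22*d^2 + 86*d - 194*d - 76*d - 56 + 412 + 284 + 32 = -2*c^3 + c^2*(-d - 15) + c*(8*d^2 - 84*d + 164) + 4*d^3 - 12*d^2 - 184*d + 672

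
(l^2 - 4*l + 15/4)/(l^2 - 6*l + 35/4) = (2*l - 3)/(2*l - 7)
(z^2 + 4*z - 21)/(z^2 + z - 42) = (z - 3)/(z - 6)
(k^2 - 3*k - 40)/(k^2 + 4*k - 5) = (k - 8)/(k - 1)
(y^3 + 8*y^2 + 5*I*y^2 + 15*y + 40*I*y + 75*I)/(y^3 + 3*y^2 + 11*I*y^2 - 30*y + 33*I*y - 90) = (y + 5)/(y + 6*I)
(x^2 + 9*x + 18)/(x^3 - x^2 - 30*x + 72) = (x + 3)/(x^2 - 7*x + 12)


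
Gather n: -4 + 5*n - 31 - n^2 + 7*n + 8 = -n^2 + 12*n - 27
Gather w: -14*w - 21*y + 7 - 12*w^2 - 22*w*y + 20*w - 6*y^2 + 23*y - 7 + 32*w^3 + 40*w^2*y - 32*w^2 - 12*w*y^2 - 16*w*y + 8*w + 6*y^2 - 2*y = 32*w^3 + w^2*(40*y - 44) + w*(-12*y^2 - 38*y + 14)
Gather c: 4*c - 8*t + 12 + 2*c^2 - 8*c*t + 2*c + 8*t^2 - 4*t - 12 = 2*c^2 + c*(6 - 8*t) + 8*t^2 - 12*t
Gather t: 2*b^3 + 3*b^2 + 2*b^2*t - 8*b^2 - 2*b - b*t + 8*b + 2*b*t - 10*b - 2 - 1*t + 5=2*b^3 - 5*b^2 - 4*b + t*(2*b^2 + b - 1) + 3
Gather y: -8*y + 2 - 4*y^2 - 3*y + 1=-4*y^2 - 11*y + 3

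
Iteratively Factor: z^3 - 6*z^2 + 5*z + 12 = (z - 3)*(z^2 - 3*z - 4) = (z - 3)*(z + 1)*(z - 4)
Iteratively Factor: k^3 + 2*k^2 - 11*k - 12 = (k + 4)*(k^2 - 2*k - 3) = (k - 3)*(k + 4)*(k + 1)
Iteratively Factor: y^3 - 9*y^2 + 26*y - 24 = (y - 2)*(y^2 - 7*y + 12) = (y - 3)*(y - 2)*(y - 4)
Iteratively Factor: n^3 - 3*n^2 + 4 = (n - 2)*(n^2 - n - 2) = (n - 2)*(n + 1)*(n - 2)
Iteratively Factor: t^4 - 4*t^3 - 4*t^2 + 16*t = (t - 4)*(t^3 - 4*t) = t*(t - 4)*(t^2 - 4) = t*(t - 4)*(t + 2)*(t - 2)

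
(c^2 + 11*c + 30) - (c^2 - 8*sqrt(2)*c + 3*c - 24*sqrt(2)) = 8*c + 8*sqrt(2)*c + 30 + 24*sqrt(2)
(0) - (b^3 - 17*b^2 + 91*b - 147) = -b^3 + 17*b^2 - 91*b + 147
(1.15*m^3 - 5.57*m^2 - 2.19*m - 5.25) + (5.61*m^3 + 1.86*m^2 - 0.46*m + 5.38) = 6.76*m^3 - 3.71*m^2 - 2.65*m + 0.13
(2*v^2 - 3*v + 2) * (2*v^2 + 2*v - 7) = 4*v^4 - 2*v^3 - 16*v^2 + 25*v - 14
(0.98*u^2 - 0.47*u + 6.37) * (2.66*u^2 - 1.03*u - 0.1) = 2.6068*u^4 - 2.2596*u^3 + 17.3303*u^2 - 6.5141*u - 0.637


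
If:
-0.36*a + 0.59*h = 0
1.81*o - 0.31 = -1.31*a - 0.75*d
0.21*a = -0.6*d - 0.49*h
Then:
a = 0.460096849254764 - 2.68637192629394*o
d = 2.27886296459342*o - 0.390302496698321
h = 0.280737060562229 - 1.63914219231495*o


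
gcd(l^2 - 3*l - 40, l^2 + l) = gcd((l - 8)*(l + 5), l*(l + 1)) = 1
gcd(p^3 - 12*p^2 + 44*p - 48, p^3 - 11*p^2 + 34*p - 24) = p^2 - 10*p + 24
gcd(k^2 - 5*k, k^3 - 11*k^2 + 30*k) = k^2 - 5*k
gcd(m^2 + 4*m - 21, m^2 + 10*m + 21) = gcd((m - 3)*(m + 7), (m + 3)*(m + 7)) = m + 7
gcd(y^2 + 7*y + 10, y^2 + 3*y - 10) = y + 5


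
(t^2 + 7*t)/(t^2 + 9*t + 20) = t*(t + 7)/(t^2 + 9*t + 20)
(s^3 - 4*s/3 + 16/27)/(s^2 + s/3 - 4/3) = (9*s^2 - 12*s + 4)/(9*(s - 1))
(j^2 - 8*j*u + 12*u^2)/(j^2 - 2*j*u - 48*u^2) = (-j^2 + 8*j*u - 12*u^2)/(-j^2 + 2*j*u + 48*u^2)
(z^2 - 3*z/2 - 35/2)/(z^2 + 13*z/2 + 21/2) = (z - 5)/(z + 3)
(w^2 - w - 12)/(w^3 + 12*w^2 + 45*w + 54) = (w - 4)/(w^2 + 9*w + 18)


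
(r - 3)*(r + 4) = r^2 + r - 12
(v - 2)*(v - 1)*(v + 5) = v^3 + 2*v^2 - 13*v + 10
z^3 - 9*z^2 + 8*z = z*(z - 8)*(z - 1)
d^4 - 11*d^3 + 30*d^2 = d^2*(d - 6)*(d - 5)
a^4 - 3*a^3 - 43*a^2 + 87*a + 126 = (a - 7)*(a - 3)*(a + 1)*(a + 6)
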